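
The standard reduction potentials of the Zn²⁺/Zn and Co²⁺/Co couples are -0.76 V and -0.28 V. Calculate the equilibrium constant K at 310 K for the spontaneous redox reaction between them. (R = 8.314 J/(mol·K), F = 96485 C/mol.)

E°_cell = -0.28 − (-0.76) = 0.48 V, with n = 2 electrons transferred.
At equilibrium E = 0, so the Nernst equation gives ln K = nFE°/RT = (2)(96485)(0.48)/((8.314)(310)) = 35.94.
K = e^35.94 = 4.1 × 10^15.

4.1 × 10^15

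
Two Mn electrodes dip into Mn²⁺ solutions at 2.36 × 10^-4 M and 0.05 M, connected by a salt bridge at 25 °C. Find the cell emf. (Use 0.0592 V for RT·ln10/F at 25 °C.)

Both half-cells are Mn²⁺/Mn, so E°_cell = 0. The concentrated side is the cathode; the cell reaction moves Mn²⁺ from high to low concentration with n = 2.
Q = [Mn²⁺]_dilute/[Mn²⁺]_conc = 2.36 × 10^-4/0.05 = 0.00472.
E = 0 − (0.0592/2) log Q = −(0.0592/2)(-2.326) = 0.0688 V.

0.069 V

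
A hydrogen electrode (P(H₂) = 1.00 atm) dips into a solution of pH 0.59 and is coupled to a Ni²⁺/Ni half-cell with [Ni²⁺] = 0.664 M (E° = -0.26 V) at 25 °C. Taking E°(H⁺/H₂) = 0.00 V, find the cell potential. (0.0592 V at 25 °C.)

0.23 V

The hydrogen couple is the cathode, so E°_cell = 0.26 V; n = 2.
[H⁺] = 10^(−0.59) = 0.26 M, and Q = [Ni²⁺]·P(H₂) / [H⁺]^2 = 10.1.
E = E° − (0.0592/2) log Q = 0.26 − (0.0592/2)(1.002) = 0.230 V.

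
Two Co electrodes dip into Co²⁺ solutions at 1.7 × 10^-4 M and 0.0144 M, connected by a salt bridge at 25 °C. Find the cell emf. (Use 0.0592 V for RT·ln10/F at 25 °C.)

Both half-cells are Co²⁺/Co, so E°_cell = 0. The concentrated side is the cathode; the cell reaction moves Co²⁺ from high to low concentration with n = 2.
Q = [Co²⁺]_dilute/[Co²⁺]_conc = 1.7 × 10^-4/0.0144 = 0.0118.
E = 0 − (0.0592/2) log Q = −(0.0592/2)(-1.928) = 0.0571 V.

0.057 V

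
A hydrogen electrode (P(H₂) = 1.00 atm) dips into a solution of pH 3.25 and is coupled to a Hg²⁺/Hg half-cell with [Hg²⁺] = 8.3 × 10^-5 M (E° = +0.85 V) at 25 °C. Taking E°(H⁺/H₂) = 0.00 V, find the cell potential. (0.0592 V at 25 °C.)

0.92 V

The Hg²⁺/Hg couple is the cathode, so E°_cell = 0.85 V; n = 2.
[H⁺] = 10^(−3.25) = 5.6 × 10^-4 M, and Q = [H⁺]^2 / ([Hg²⁺]·P(H₂)) = 0.00381.
E = E° − (0.0592/2) log Q = 0.85 − (0.0592/2)(-2.419) = 0.922 V.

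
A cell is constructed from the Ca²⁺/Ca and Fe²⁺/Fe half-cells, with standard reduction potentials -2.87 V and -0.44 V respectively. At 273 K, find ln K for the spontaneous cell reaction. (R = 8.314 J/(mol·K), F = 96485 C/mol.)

E°_cell = -0.44 − (-2.87) = 2.43 V, with n = 2 electrons transferred.
At equilibrium E = 0, so the Nernst equation gives ln K = nFE°/RT = (2)(96485)(2.43)/((8.314)(273)) = 206.60.

ln K = 206.6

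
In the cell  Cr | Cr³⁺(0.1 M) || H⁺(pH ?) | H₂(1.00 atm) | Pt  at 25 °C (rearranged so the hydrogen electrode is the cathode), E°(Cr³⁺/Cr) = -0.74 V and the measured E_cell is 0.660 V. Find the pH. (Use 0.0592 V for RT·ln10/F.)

E°_cell = 0.74 V and n = 6.
log Q = n(E° − E)/0.0592 = 6×(0.74 − 0.660)/0.0592 = 8.108.
With Q = [Cr³⁺]^2·P(H₂)^3 / [H⁺]^6, solving for [H⁺] gives log[H⁺] = -1.685, so pH = 1.68.

pH = 1.68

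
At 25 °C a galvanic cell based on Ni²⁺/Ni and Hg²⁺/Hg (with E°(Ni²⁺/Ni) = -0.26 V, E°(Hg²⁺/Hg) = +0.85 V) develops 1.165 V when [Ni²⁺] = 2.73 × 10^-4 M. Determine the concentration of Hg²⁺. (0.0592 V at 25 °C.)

From the Nernst equation, log Q = n(E° − E)/0.0592 = 2(1.11 − 1.165)/0.0592 = -1.858, so Q = 0.0139.
With Q = [Ni²⁺]/[Hg²⁺] and the known concentrations, [Hg²⁺] in the denominator gives [Hg²⁺] = 0.02 M.

0.02 M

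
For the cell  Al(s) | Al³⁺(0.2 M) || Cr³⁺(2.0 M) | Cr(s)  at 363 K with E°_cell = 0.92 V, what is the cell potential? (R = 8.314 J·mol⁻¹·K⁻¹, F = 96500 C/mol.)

Balancing electrons gives n = 3; the reaction quotient is Q = [Al³⁺]/[Cr³⁺] = 0.100.
E = E° − (RT/nF) ln Q = 0.92 − (8.314×363)/(3×96500) × (-2.303) = 0.920 + 0.024 = 0.944 V.

0.944 V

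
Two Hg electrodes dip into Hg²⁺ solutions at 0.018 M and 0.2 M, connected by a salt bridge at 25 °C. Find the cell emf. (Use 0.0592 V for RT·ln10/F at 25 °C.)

Both half-cells are Hg²⁺/Hg, so E°_cell = 0. The concentrated side is the cathode; the cell reaction moves Hg²⁺ from high to low concentration with n = 2.
Q = [Hg²⁺]_dilute/[Hg²⁺]_conc = 0.018/0.2 = 0.0900.
E = 0 − (0.0592/2) log Q = −(0.0592/2)(-1.046) = 0.0310 V.

0.031 V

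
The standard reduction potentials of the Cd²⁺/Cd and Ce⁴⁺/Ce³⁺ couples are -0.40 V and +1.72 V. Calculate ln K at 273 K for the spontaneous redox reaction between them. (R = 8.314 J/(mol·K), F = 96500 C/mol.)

ln K = 180.3

E°_cell = +1.72 − (-0.40) = 2.12 V, with n = 2 electrons transferred.
At equilibrium E = 0, so the Nernst equation gives ln K = nFE°/RT = (2)(96500)(2.12)/((8.314)(273)) = 180.27.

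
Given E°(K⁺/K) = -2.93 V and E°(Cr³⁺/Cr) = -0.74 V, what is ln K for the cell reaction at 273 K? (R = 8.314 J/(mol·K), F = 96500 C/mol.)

E°_cell = -0.74 − (-2.93) = 2.19 V, with n = 3 electrons transferred.
At equilibrium E = 0, so the Nernst equation gives ln K = nFE°/RT = (3)(96500)(2.19)/((8.314)(273)) = 279.33.

ln K = 279.3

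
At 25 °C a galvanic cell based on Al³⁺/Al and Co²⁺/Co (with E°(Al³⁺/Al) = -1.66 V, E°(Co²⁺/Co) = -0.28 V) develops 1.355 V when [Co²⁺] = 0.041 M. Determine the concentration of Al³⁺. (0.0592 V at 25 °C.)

From the Nernst equation, log Q = n(E° − E)/0.0592 = 6(1.38 − 1.355)/0.0592 = 2.534, so Q = 342.
With Q = [Al³⁺]^2/[Co²⁺]^3 and the known concentrations, [Al³⁺]^2 in the numerator gives [Al³⁺] = 0.15 M.

0.15 M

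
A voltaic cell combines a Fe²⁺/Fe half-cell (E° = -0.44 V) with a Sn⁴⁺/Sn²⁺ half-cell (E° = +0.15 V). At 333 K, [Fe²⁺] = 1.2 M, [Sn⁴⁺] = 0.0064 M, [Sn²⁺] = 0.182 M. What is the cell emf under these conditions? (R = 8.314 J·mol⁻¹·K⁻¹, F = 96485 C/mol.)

The Sn⁴⁺/Sn²⁺ couple has the higher reduction potential and acts as the cathode, so E°_cell = +0.15 − (-0.44) = 0.59 V.
Balancing electrons gives n = 2; the reaction quotient is Q = [Fe²⁺]·[Sn²⁺]/[Sn⁴⁺] = 34.1.
E = E° − (RT/nF) ln Q = 0.59 − (8.314×333)/(2×96485) × (3.530) = 0.590 − 0.051 = 0.539 V.

0.539 V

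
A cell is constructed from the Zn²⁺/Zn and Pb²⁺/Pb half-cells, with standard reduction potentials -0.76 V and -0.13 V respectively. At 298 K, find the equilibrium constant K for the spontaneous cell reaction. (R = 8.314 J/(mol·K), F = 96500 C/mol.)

2.1 × 10^21

E°_cell = -0.13 − (-0.76) = 0.63 V, with n = 2 electrons transferred.
At equilibrium E = 0, so the Nernst equation gives ln K = nFE°/RT = (2)(96500)(0.63)/((8.314)(298)) = 49.08.
K = e^49.08 = 2.1 × 10^21.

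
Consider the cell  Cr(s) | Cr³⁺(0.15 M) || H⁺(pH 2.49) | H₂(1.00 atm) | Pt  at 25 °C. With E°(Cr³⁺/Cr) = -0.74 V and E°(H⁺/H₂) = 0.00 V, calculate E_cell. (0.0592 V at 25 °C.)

The hydrogen couple is the cathode, so E°_cell = 0.74 V; n = 6.
[H⁺] = 10^(−2.49) = 0.0032 M, and Q = [Cr³⁺]^2·P(H₂)^3 / [H⁺]^6 = 1.96 × 10^13.
E = E° − (0.0592/6) log Q = 0.74 − (0.0592/6)(13.292) = 0.609 V.

0.61 V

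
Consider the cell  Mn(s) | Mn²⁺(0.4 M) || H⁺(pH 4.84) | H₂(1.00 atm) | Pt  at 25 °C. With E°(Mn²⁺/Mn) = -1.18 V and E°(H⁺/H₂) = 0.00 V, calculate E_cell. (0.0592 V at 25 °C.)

0.91 V

The hydrogen couple is the cathode, so E°_cell = 1.18 V; n = 2.
[H⁺] = 10^(−4.84) = 1.4 × 10^-5 M, and Q = [Mn²⁺]·P(H₂) / [H⁺]^2 = 1.91 × 10^9.
E = E° − (0.0592/2) log Q = 1.18 − (0.0592/2)(9.282) = 0.905 V.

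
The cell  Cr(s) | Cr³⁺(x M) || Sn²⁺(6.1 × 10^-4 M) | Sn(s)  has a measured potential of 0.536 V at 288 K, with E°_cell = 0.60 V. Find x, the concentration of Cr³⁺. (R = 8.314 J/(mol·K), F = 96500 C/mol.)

From the Nernst equation, ln Q = nF(E° − E)/RT = 6×96500×(0.60 − 0.536)/(8.314×288) = 15.476, so Q = 5.26 × 10^6.
With Q = [Cr³⁺]^2/[Sn²⁺]^3 and the known concentrations, [Cr³⁺]^2 in the numerator gives [Cr³⁺] = 0.035 M.

0.035 M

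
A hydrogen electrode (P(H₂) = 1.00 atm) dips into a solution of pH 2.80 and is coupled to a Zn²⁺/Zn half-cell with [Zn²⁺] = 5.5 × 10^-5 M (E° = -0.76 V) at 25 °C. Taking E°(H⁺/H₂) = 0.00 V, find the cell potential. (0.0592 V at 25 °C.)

0.72 V

The hydrogen couple is the cathode, so E°_cell = 0.76 V; n = 2.
[H⁺] = 10^(−2.80) = 0.0016 M, and Q = [Zn²⁺]·P(H₂) / [H⁺]^2 = 21.9.
E = E° − (0.0592/2) log Q = 0.76 − (0.0592/2)(1.340) = 0.720 V.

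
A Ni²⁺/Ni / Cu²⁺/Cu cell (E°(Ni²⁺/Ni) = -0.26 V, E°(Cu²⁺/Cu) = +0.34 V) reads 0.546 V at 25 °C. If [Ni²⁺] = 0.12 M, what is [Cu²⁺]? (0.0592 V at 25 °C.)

0.0018 M

From the Nernst equation, log Q = n(E° − E)/0.0592 = 2(0.60 − 0.546)/0.0592 = 1.824, so Q = 66.7.
With Q = [Ni²⁺]/[Cu²⁺] and the known concentrations, [Cu²⁺] in the denominator gives [Cu²⁺] = 0.0018 M.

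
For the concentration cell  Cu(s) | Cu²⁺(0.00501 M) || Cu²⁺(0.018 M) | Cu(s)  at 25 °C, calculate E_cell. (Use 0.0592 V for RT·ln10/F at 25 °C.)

0.016 V

Both half-cells are Cu²⁺/Cu, so E°_cell = 0. The concentrated side is the cathode; the cell reaction moves Cu²⁺ from high to low concentration with n = 2.
Q = [Cu²⁺]_dilute/[Cu²⁺]_conc = 0.00501/0.018 = 0.278.
E = 0 − (0.0592/2) log Q = −(0.0592/2)(-0.555) = 0.0164 V.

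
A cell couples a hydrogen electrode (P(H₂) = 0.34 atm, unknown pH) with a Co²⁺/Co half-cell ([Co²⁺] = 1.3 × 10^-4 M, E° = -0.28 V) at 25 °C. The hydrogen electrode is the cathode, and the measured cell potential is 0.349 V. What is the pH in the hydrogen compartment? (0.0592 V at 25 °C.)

E°_cell = 0.28 V and n = 2.
log Q = n(E° − E)/0.0592 = 2×(0.28 − 0.349)/0.0592 = -2.331.
With Q = [Co²⁺]·P(H₂) / [H⁺]^2, solving for [H⁺] gives log[H⁺] = -1.012, so pH = 1.01.

pH = 1.01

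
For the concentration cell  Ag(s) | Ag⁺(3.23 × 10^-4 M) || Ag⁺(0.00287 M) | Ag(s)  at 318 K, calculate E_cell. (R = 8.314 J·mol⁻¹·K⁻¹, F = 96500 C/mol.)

0.060 V

Both half-cells are Ag⁺/Ag, so E°_cell = 0. The concentrated side is the cathode; the cell reaction moves Ag⁺ from high to low concentration with n = 1.
Q = [Ag⁺]_dilute/[Ag⁺]_conc = 3.23 × 10^-4/0.00287 = 0.113.
E = 0 − (RT/nF) ln Q = −((8.314×318)/(1×96500))(-2.184) = 0.0598 V.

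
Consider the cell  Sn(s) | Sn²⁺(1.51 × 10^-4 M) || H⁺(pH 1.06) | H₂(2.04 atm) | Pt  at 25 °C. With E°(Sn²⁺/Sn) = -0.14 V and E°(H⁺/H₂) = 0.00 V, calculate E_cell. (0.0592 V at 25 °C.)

The hydrogen couple is the cathode, so E°_cell = 0.14 V; n = 2.
[H⁺] = 10^(−1.06) = 0.087 M, and Q = [Sn²⁺]·P(H₂) / [H⁺]^2 = 0.0406.
E = E° − (0.0592/2) log Q = 0.14 − (0.0592/2)(-1.391) = 0.181 V.

0.18 V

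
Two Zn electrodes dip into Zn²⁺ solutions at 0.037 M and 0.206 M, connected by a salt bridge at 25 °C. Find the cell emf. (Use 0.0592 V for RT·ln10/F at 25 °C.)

0.022 V

Both half-cells are Zn²⁺/Zn, so E°_cell = 0. The concentrated side is the cathode; the cell reaction moves Zn²⁺ from high to low concentration with n = 2.
Q = [Zn²⁺]_dilute/[Zn²⁺]_conc = 0.037/0.206 = 0.180.
E = 0 − (0.0592/2) log Q = −(0.0592/2)(-0.746) = 0.0221 V.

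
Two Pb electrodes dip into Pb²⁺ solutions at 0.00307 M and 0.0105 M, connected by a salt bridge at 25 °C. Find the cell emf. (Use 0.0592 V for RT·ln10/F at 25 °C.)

Both half-cells are Pb²⁺/Pb, so E°_cell = 0. The concentrated side is the cathode; the cell reaction moves Pb²⁺ from high to low concentration with n = 2.
Q = [Pb²⁺]_dilute/[Pb²⁺]_conc = 0.00307/0.0105 = 0.292.
E = 0 − (0.0592/2) log Q = −(0.0592/2)(-0.534) = 0.0158 V.

0.016 V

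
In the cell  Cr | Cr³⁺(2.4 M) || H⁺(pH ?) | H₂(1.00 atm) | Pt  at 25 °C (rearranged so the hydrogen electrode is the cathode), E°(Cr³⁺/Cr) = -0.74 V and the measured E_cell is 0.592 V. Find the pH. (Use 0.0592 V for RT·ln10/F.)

E°_cell = 0.74 V and n = 6.
log Q = n(E° − E)/0.0592 = 6×(0.74 − 0.592)/0.0592 = 15.000.
With Q = [Cr³⁺]^2·P(H₂)^3 / [H⁺]^6, solving for [H⁺] gives log[H⁺] = -2.373, so pH = 2.37.

pH = 2.37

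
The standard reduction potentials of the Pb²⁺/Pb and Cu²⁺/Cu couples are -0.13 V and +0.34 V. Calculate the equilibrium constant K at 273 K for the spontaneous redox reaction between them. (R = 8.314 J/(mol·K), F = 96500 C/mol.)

2.3 × 10^17

E°_cell = +0.34 − (-0.13) = 0.47 V, with n = 2 electrons transferred.
At equilibrium E = 0, so the Nernst equation gives ln K = nFE°/RT = (2)(96500)(0.47)/((8.314)(273)) = 39.97.
K = e^39.97 = 2.3 × 10^17.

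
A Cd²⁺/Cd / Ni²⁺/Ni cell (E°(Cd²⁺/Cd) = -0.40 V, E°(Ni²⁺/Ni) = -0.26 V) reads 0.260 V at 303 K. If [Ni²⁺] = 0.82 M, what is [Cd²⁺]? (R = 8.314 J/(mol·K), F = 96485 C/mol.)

From the Nernst equation, ln Q = nF(E° − E)/RT = 2×96485×(0.14 − 0.260)/(8.314×303) = -9.192, so Q = 1.02 × 10^-4.
With Q = [Cd²⁺]/[Ni²⁺] and the known concentrations, [Cd²⁺] in the numerator gives [Cd²⁺] = 8.4 × 10^-5 M.

8.4 × 10^-5 M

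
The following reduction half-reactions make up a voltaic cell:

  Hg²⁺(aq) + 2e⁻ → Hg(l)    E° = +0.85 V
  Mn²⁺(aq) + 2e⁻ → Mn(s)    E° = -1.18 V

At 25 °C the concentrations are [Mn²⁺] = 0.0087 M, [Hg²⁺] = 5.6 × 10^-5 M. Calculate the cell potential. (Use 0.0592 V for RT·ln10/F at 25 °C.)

1.97 V

The Hg²⁺/Hg couple has the higher reduction potential and acts as the cathode, so E°_cell = +0.85 − (-1.18) = 2.03 V.
Balancing electrons gives n = 2; the reaction quotient is Q = [Mn²⁺]/[Hg²⁺] = 155.
At 25 °C, E = E° − (0.0592/n) log Q = 2.03 − (0.0592/2)(2.191) = 2.030 − 0.065 = 1.965 V.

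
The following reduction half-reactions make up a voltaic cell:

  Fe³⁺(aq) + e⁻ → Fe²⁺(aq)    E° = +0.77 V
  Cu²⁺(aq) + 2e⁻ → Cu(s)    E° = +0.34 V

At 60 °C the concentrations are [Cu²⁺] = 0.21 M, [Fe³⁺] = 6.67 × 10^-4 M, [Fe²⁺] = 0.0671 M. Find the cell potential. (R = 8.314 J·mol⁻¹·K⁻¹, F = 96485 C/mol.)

0.320 V

The Fe³⁺/Fe²⁺ couple has the higher reduction potential and acts as the cathode, so E°_cell = +0.77 − (+0.34) = 0.43 V.
Balancing electrons gives n = 2; the reaction quotient is Q = [Cu²⁺]·[Fe²⁺]^2/[Fe³⁺]^2 = 2130.
E = E° − (RT/nF) ln Q = 0.43 − (8.314×333)/(2×96485) × (7.662) = 0.430 − 0.110 = 0.320 V.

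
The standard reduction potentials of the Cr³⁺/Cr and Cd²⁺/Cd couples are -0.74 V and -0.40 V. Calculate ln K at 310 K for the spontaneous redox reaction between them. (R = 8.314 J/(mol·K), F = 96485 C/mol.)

ln K = 76.4

E°_cell = -0.40 − (-0.74) = 0.34 V, with n = 6 electrons transferred.
At equilibrium E = 0, so the Nernst equation gives ln K = nFE°/RT = (6)(96485)(0.34)/((8.314)(310)) = 76.37.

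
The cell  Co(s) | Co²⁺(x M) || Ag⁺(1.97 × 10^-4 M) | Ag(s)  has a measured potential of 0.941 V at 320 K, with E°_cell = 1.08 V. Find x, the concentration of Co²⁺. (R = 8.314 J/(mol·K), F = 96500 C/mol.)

9.3 × 10^-4 M

From the Nernst equation, ln Q = nF(E° − E)/RT = 2×96500×(1.08 − 0.941)/(8.314×320) = 10.084, so Q = 2.39 × 10^4.
With Q = [Co²⁺]/[Ag⁺]^2 and the known concentrations, [Co²⁺] in the numerator gives [Co²⁺] = 9.3 × 10^-4 M.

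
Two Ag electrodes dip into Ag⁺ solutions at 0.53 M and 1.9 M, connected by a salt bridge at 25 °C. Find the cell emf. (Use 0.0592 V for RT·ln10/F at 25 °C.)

0.033 V

Both half-cells are Ag⁺/Ag, so E°_cell = 0. The concentrated side is the cathode; the cell reaction moves Ag⁺ from high to low concentration with n = 1.
Q = [Ag⁺]_dilute/[Ag⁺]_conc = 0.53/1.9 = 0.279.
E = 0 − (0.0592/1) log Q = −(0.0592/1)(-0.554) = 0.0328 V.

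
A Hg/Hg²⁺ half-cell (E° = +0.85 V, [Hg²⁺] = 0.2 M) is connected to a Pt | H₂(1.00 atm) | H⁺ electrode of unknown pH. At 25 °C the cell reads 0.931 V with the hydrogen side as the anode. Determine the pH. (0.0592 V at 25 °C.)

pH = 1.72

E°_cell = 0.85 V and n = 2.
log Q = n(E° − E)/0.0592 = 2×(0.85 − 0.931)/0.0592 = -2.736.
With Q = [H⁺]^2 / ([Hg²⁺]·P(H₂)), solving for [H⁺] gives log[H⁺] = -1.718, so pH = 1.72.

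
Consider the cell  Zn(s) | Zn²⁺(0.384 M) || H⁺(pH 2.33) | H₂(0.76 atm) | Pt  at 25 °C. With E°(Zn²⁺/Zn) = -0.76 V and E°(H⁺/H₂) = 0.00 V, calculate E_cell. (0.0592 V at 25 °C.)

0.64 V

The hydrogen couple is the cathode, so E°_cell = 0.76 V; n = 2.
[H⁺] = 10^(−2.33) = 0.0047 M, and Q = [Zn²⁺]·P(H₂) / [H⁺]^2 = 1.33 × 10^4.
E = E° − (0.0592/2) log Q = 0.76 − (0.0592/2)(4.125) = 0.638 V.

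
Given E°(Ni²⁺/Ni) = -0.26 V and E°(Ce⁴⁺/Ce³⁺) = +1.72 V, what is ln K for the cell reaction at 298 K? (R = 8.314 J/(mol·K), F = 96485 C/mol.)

E°_cell = +1.72 − (-0.26) = 1.98 V, with n = 2 electrons transferred.
At equilibrium E = 0, so the Nernst equation gives ln K = nFE°/RT = (2)(96485)(1.98)/((8.314)(298)) = 154.22.

ln K = 154.2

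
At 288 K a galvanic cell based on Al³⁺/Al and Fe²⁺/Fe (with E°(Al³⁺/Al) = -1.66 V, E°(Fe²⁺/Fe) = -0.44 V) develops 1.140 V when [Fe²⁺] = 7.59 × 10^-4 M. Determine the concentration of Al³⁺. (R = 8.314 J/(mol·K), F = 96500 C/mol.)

From the Nernst equation, ln Q = nF(E° − E)/RT = 6×96500×(1.22 − 1.140)/(8.314×288) = 19.345, so Q = 2.52 × 10^8.
With Q = [Al³⁺]^2/[Fe²⁺]^3 and the known concentrations, [Al³⁺]^2 in the numerator gives [Al³⁺] = 0.33 M.

0.33 M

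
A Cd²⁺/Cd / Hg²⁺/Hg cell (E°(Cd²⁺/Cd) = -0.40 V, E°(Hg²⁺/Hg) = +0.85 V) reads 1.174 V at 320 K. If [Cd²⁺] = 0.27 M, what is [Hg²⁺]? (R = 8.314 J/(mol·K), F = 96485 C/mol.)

0.0011 M

From the Nernst equation, ln Q = nF(E° − E)/RT = 2×96485×(1.25 − 1.174)/(8.314×320) = 5.512, so Q = 248.
With Q = [Cd²⁺]/[Hg²⁺] and the known concentrations, [Hg²⁺] in the denominator gives [Hg²⁺] = 0.0011 M.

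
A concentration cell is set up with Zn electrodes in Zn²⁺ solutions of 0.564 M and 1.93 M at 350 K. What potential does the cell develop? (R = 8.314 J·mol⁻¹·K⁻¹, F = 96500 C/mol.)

Both half-cells are Zn²⁺/Zn, so E°_cell = 0. The concentrated side is the cathode; the cell reaction moves Zn²⁺ from high to low concentration with n = 2.
Q = [Zn²⁺]_dilute/[Zn²⁺]_conc = 0.564/1.93 = 0.292.
E = 0 − (RT/nF) ln Q = −((8.314×350)/(2×96500))(-1.230) = 0.0185 V.

0.019 V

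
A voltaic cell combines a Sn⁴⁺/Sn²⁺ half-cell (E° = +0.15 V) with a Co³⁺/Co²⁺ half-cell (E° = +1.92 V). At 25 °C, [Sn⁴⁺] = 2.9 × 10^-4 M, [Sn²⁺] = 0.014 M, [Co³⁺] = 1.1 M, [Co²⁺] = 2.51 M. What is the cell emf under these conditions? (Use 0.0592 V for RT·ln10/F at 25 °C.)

1.80 V

The Co³⁺/Co²⁺ couple has the higher reduction potential and acts as the cathode, so E°_cell = +1.92 − (+0.15) = 1.77 V.
Balancing electrons gives n = 2; the reaction quotient is Q = [Sn⁴⁺]·[Co²⁺]^2/([Sn²⁺]·[Co³⁺]^2) = 0.108.
At 25 °C, E = E° − (0.0592/n) log Q = 1.77 − (0.0592/2)(-0.967) = 1.770 + 0.029 = 1.799 V.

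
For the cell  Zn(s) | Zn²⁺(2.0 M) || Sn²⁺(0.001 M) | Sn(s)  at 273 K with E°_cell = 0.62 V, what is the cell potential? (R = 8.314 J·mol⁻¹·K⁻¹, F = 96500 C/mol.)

Balancing electrons gives n = 2; the reaction quotient is Q = [Zn²⁺]/[Sn²⁺] = 2000.
E = E° − (RT/nF) ln Q = 0.62 − (8.314×273)/(2×96500) × (7.601) = 0.620 − 0.089 = 0.531 V.

0.531 V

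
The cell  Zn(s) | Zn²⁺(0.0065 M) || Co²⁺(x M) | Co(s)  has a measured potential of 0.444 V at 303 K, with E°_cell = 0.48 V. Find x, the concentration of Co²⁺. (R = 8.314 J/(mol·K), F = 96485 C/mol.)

From the Nernst equation, ln Q = nF(E° − E)/RT = 2×96485×(0.48 − 0.444)/(8.314×303) = 2.758, so Q = 15.8.
With Q = [Zn²⁺]/[Co²⁺] and the known concentrations, [Co²⁺] in the denominator gives [Co²⁺] = 4.1 × 10^-4 M.

4.1 × 10^-4 M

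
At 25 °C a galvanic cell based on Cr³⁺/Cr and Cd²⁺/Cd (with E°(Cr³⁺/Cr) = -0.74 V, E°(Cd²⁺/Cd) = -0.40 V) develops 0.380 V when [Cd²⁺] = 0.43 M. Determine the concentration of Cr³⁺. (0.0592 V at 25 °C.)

0.0026 M

From the Nernst equation, log Q = n(E° − E)/0.0592 = 6(0.34 − 0.380)/0.0592 = -4.054, so Q = 8.83 × 10^-5.
With Q = [Cr³⁺]^2/[Cd²⁺]^3 and the known concentrations, [Cr³⁺]^2 in the numerator gives [Cr³⁺] = 0.0026 M.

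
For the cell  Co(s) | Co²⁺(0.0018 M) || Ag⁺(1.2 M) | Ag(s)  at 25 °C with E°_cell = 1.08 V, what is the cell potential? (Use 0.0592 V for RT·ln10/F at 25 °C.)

1.17 V

Balancing electrons gives n = 2; the reaction quotient is Q = [Co²⁺]/[Ag⁺]^2 = 0.00125.
At 25 °C, E = E° − (0.0592/n) log Q = 1.08 − (0.0592/2)(-2.903) = 1.080 + 0.086 = 1.166 V.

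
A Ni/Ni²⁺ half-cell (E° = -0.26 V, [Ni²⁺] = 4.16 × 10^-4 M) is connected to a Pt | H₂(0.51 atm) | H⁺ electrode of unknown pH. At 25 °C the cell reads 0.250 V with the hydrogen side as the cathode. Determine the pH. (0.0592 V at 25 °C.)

pH = 2.01

E°_cell = 0.26 V and n = 2.
log Q = n(E° − E)/0.0592 = 2×(0.26 − 0.250)/0.0592 = 0.338.
With Q = [Ni²⁺]·P(H₂) / [H⁺]^2, solving for [H⁺] gives log[H⁺] = -2.006, so pH = 2.01.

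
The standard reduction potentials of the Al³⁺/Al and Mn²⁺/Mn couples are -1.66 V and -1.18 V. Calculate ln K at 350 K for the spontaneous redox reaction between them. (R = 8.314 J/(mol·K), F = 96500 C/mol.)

E°_cell = -1.18 − (-1.66) = 0.48 V, with n = 6 electrons transferred.
At equilibrium E = 0, so the Nernst equation gives ln K = nFE°/RT = (6)(96500)(0.48)/((8.314)(350)) = 95.51.

ln K = 95.5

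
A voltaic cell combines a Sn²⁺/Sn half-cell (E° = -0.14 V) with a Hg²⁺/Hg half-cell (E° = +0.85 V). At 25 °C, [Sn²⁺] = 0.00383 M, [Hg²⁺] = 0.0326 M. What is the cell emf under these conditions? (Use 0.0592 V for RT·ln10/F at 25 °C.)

1.02 V

The Hg²⁺/Hg couple has the higher reduction potential and acts as the cathode, so E°_cell = +0.85 − (-0.14) = 0.99 V.
Balancing electrons gives n = 2; the reaction quotient is Q = [Sn²⁺]/[Hg²⁺] = 0.117.
At 25 °C, E = E° − (0.0592/n) log Q = 0.99 − (0.0592/2)(-0.930) = 0.990 + 0.028 = 1.018 V.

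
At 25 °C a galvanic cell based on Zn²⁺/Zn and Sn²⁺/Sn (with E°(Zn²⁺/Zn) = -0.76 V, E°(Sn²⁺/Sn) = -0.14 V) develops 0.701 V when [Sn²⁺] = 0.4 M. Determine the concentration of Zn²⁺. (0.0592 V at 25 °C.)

From the Nernst equation, log Q = n(E° − E)/0.0592 = 2(0.62 − 0.701)/0.0592 = -2.736, so Q = 0.00183.
With Q = [Zn²⁺]/[Sn²⁺] and the known concentrations, [Zn²⁺] in the numerator gives [Zn²⁺] = 7.3 × 10^-4 M.

7.3 × 10^-4 M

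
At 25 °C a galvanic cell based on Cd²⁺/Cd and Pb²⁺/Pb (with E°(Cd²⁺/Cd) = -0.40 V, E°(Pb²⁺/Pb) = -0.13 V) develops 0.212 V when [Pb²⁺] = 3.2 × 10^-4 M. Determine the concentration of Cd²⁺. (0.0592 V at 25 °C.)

From the Nernst equation, log Q = n(E° − E)/0.0592 = 2(0.27 − 0.212)/0.0592 = 1.959, so Q = 91.1.
With Q = [Cd²⁺]/[Pb²⁺] and the known concentrations, [Cd²⁺] in the numerator gives [Cd²⁺] = 0.029 M.

0.029 M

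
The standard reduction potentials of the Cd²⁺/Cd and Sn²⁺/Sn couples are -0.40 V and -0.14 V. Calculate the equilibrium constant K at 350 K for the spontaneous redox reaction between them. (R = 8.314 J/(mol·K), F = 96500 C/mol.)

3.1 × 10^7

E°_cell = -0.14 − (-0.40) = 0.26 V, with n = 2 electrons transferred.
At equilibrium E = 0, so the Nernst equation gives ln K = nFE°/RT = (2)(96500)(0.26)/((8.314)(350)) = 17.24.
K = e^17.24 = 3.1 × 10^7.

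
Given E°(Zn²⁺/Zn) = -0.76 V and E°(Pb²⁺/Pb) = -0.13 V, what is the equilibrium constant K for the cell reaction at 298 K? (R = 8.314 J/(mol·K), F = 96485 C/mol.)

2 × 10^21

E°_cell = -0.13 − (-0.76) = 0.63 V, with n = 2 electrons transferred.
At equilibrium E = 0, so the Nernst equation gives ln K = nFE°/RT = (2)(96485)(0.63)/((8.314)(298)) = 49.07.
K = e^49.07 = 2 × 10^21.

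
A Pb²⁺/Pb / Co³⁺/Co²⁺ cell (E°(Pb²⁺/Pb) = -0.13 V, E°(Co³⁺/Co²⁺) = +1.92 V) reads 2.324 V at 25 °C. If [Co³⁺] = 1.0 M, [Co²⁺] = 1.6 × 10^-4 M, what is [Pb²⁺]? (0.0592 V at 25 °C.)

From the Nernst equation, log Q = n(E° − E)/0.0592 = 2(2.05 − 2.324)/0.0592 = -9.257, so Q = 5.54 × 10^-10.
With Q = [Pb²⁺]·[Co²⁺]^2/[Co³⁺]^2 and the known concentrations, [Pb²⁺] in the numerator gives [Pb²⁺] = 0.022 M.

0.022 M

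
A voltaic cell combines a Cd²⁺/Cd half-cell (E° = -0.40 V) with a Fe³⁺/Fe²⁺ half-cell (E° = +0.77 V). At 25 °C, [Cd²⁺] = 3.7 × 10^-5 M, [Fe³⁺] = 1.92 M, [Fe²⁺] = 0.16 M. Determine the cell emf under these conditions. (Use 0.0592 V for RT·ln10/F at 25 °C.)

1.37 V

The Fe³⁺/Fe²⁺ couple has the higher reduction potential and acts as the cathode, so E°_cell = +0.77 − (-0.40) = 1.17 V.
Balancing electrons gives n = 2; the reaction quotient is Q = [Cd²⁺]·[Fe²⁺]^2/[Fe³⁺]^2 = 2.57 × 10^-7.
At 25 °C, E = E° − (0.0592/n) log Q = 1.17 − (0.0592/2)(-6.590) = 1.170 + 0.195 = 1.365 V.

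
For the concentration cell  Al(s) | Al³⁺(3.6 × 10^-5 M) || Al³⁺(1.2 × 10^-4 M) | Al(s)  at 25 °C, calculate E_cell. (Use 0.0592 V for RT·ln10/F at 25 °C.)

0.010 V

Both half-cells are Al³⁺/Al, so E°_cell = 0. The concentrated side is the cathode; the cell reaction moves Al³⁺ from high to low concentration with n = 3.
Q = [Al³⁺]_dilute/[Al³⁺]_conc = 3.6 × 10^-5/1.2 × 10^-4 = 0.300.
E = 0 − (0.0592/3) log Q = −(0.0592/3)(-0.523) = 0.0103 V.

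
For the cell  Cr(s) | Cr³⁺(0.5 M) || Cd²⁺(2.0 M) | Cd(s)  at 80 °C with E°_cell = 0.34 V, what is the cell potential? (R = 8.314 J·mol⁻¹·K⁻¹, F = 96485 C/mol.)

0.358 V

Balancing electrons gives n = 6; the reaction quotient is Q = [Cr³⁺]^2/[Cd²⁺]^3 = 0.0312.
E = E° − (RT/nF) ln Q = 0.34 − (8.314×353)/(6×96485) × (-3.466) = 0.340 + 0.018 = 0.358 V.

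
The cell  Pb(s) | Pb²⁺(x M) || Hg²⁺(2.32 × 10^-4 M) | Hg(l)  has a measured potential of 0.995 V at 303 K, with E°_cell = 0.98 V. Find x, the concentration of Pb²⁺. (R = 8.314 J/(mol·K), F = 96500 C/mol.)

From the Nernst equation, ln Q = nF(E° − E)/RT = 2×96500×(0.98 − 0.995)/(8.314×303) = -1.149, so Q = 0.317.
With Q = [Pb²⁺]/[Hg²⁺] and the known concentrations, [Pb²⁺] in the numerator gives [Pb²⁺] = 7.4 × 10^-5 M.

7.4 × 10^-5 M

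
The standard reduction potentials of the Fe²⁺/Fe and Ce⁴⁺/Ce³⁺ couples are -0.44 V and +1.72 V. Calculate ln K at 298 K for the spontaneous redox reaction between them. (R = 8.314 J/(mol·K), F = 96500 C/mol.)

E°_cell = +1.72 − (-0.44) = 2.16 V, with n = 2 electrons transferred.
At equilibrium E = 0, so the Nernst equation gives ln K = nFE°/RT = (2)(96500)(2.16)/((8.314)(298)) = 168.26.

ln K = 168.3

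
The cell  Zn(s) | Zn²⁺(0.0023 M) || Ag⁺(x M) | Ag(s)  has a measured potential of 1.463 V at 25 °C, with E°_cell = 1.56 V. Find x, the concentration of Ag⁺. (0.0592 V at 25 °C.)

0.0011 M

From the Nernst equation, log Q = n(E° − E)/0.0592 = 2(1.56 − 1.463)/0.0592 = 3.277, so Q = 1890.
With Q = [Zn²⁺]/[Ag⁺]^2 and the known concentrations, [Ag⁺]^2 in the denominator gives [Ag⁺] = 0.0011 M.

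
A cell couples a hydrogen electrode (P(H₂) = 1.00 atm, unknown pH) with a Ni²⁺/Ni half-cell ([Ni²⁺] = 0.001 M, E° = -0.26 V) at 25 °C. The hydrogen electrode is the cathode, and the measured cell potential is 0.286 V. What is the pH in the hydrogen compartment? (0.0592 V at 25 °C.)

pH = 1.06

E°_cell = 0.26 V and n = 2.
log Q = n(E° − E)/0.0592 = 2×(0.26 − 0.286)/0.0592 = -0.878.
With Q = [Ni²⁺]·P(H₂) / [H⁺]^2, solving for [H⁺] gives log[H⁺] = -1.061, so pH = 1.06.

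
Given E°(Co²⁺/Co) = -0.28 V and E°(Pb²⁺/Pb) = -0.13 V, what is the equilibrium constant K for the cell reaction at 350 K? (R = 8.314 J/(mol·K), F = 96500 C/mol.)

2.1 × 10^4

E°_cell = -0.13 − (-0.28) = 0.15 V, with n = 2 electrons transferred.
At equilibrium E = 0, so the Nernst equation gives ln K = nFE°/RT = (2)(96500)(0.15)/((8.314)(350)) = 9.95.
K = e^9.95 = 2.1 × 10^4.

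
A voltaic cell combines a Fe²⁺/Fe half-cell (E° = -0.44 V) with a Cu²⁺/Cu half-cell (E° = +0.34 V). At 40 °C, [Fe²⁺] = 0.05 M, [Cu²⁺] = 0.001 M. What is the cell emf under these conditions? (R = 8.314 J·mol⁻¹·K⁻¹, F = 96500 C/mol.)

The Cu²⁺/Cu couple has the higher reduction potential and acts as the cathode, so E°_cell = +0.34 − (-0.44) = 0.78 V.
Balancing electrons gives n = 2; the reaction quotient is Q = [Fe²⁺]/[Cu²⁺] = 50.0.
E = E° − (RT/nF) ln Q = 0.78 − (8.314×313)/(2×96500) × (3.912) = 0.780 − 0.053 = 0.727 V.

0.727 V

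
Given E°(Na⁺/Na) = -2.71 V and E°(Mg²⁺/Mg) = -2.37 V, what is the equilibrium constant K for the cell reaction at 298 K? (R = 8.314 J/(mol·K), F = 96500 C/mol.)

E°_cell = -2.37 − (-2.71) = 0.34 V, with n = 2 electrons transferred.
At equilibrium E = 0, so the Nernst equation gives ln K = nFE°/RT = (2)(96500)(0.34)/((8.314)(298)) = 26.49.
K = e^26.49 = 3.2 × 10^11.

3.2 × 10^11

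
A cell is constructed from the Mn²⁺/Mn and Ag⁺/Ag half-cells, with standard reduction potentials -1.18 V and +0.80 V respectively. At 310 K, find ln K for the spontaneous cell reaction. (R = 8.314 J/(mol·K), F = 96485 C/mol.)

E°_cell = +0.80 − (-1.18) = 1.98 V, with n = 2 electrons transferred.
At equilibrium E = 0, so the Nernst equation gives ln K = nFE°/RT = (2)(96485)(1.98)/((8.314)(310)) = 148.25.

ln K = 148.2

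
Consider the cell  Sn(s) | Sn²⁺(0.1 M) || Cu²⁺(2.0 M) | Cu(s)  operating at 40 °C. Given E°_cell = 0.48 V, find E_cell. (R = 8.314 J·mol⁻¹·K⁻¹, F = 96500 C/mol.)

0.520 V

Balancing electrons gives n = 2; the reaction quotient is Q = [Sn²⁺]/[Cu²⁺] = 0.0500.
E = E° − (RT/nF) ln Q = 0.48 − (8.314×313)/(2×96500) × (-2.996) = 0.480 + 0.040 = 0.520 V.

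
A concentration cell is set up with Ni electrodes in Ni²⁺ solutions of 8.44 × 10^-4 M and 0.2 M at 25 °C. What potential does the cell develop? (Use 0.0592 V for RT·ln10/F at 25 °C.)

0.070 V

Both half-cells are Ni²⁺/Ni, so E°_cell = 0. The concentrated side is the cathode; the cell reaction moves Ni²⁺ from high to low concentration with n = 2.
Q = [Ni²⁺]_dilute/[Ni²⁺]_conc = 8.44 × 10^-4/0.2 = 0.00422.
E = 0 − (0.0592/2) log Q = −(0.0592/2)(-2.375) = 0.0703 V.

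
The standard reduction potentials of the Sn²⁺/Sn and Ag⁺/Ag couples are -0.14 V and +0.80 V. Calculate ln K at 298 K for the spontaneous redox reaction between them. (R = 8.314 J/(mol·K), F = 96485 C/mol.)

ln K = 73.2

E°_cell = +0.80 − (-0.14) = 0.94 V, with n = 2 electrons transferred.
At equilibrium E = 0, so the Nernst equation gives ln K = nFE°/RT = (2)(96485)(0.94)/((8.314)(298)) = 73.21.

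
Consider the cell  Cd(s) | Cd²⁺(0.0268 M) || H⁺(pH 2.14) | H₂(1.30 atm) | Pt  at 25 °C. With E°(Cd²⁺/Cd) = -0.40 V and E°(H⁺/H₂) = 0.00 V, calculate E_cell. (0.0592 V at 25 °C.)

0.32 V

The hydrogen couple is the cathode, so E°_cell = 0.40 V; n = 2.
[H⁺] = 10^(−2.14) = 0.0072 M, and Q = [Cd²⁺]·P(H₂) / [H⁺]^2 = 664.
E = E° − (0.0592/2) log Q = 0.40 − (0.0592/2)(2.822) = 0.316 V.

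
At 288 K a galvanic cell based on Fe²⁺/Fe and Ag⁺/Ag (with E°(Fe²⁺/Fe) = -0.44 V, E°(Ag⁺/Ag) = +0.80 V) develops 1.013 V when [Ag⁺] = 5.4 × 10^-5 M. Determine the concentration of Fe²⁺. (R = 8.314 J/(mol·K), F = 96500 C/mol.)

From the Nernst equation, ln Q = nF(E° − E)/RT = 2×96500×(1.24 − 1.013)/(8.314×288) = 18.297, so Q = 8.84 × 10^7.
With Q = [Fe²⁺]/[Ag⁺]^2 and the known concentrations, [Fe²⁺] in the numerator gives [Fe²⁺] = 0.26 M.

0.26 M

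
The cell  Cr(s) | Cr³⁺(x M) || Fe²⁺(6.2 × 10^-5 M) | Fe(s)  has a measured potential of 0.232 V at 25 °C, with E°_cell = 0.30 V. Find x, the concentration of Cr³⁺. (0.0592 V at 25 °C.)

From the Nernst equation, log Q = n(E° − E)/0.0592 = 6(0.30 − 0.232)/0.0592 = 6.892, so Q = 7.8 × 10^6.
With Q = [Cr³⁺]^2/[Fe²⁺]^3 and the known concentrations, [Cr³⁺]^2 in the numerator gives [Cr³⁺] = 0.0014 M.

0.0014 M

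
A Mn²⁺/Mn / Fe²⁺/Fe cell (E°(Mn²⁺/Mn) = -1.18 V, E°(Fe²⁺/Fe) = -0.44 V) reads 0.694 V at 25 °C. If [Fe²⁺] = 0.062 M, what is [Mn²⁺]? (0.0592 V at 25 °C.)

2.2 M

From the Nernst equation, log Q = n(E° − E)/0.0592 = 2(0.74 − 0.694)/0.0592 = 1.554, so Q = 35.8.
With Q = [Mn²⁺]/[Fe²⁺] and the known concentrations, [Mn²⁺] in the numerator gives [Mn²⁺] = 2.2 M.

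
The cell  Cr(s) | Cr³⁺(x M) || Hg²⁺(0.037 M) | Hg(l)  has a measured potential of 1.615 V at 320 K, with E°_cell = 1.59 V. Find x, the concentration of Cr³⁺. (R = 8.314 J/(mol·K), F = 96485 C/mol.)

4.7 × 10^-4 M

From the Nernst equation, ln Q = nF(E° − E)/RT = 6×96485×(1.59 − 1.615)/(8.314×320) = -5.440, so Q = 0.00434.
With Q = [Cr³⁺]^2/[Hg²⁺]^3 and the known concentrations, [Cr³⁺]^2 in the numerator gives [Cr³⁺] = 4.7 × 10^-4 M.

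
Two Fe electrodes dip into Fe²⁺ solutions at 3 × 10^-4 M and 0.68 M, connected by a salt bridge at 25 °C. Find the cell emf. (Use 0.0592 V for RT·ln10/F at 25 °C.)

0.099 V

Both half-cells are Fe²⁺/Fe, so E°_cell = 0. The concentrated side is the cathode; the cell reaction moves Fe²⁺ from high to low concentration with n = 2.
Q = [Fe²⁺]_dilute/[Fe²⁺]_conc = 3 × 10^-4/0.68 = 4.41 × 10^-4.
E = 0 − (0.0592/2) log Q = −(0.0592/2)(-3.355) = 0.0993 V.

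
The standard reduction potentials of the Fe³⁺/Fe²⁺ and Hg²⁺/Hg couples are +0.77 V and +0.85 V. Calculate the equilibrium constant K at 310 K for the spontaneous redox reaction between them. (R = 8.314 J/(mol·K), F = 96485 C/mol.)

E°_cell = +0.85 − (+0.77) = 0.08 V, with n = 2 electrons transferred.
At equilibrium E = 0, so the Nernst equation gives ln K = nFE°/RT = (2)(96485)(0.08)/((8.314)(310)) = 5.99.
K = e^5.99 = 400.

400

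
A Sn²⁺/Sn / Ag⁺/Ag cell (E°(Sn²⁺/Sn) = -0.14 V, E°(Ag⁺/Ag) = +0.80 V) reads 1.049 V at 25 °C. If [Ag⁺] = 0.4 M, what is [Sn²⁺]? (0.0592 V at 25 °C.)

3.3 × 10^-5 M

From the Nernst equation, log Q = n(E° − E)/0.0592 = 2(0.94 − 1.049)/0.0592 = -3.682, so Q = 2.08 × 10^-4.
With Q = [Sn²⁺]/[Ag⁺]^2 and the known concentrations, [Sn²⁺] in the numerator gives [Sn²⁺] = 3.3 × 10^-5 M.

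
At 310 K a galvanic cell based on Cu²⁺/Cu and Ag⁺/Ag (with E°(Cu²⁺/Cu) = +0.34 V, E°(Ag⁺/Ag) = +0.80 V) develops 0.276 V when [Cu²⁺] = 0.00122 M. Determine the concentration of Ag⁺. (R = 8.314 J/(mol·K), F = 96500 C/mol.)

From the Nernst equation, ln Q = nF(E° − E)/RT = 2×96500×(0.46 − 0.276)/(8.314×310) = 13.779, so Q = 9.64 × 10^5.
With Q = [Cu²⁺]/[Ag⁺]^2 and the known concentrations, [Ag⁺]^2 in the denominator gives [Ag⁺] = 3.6 × 10^-5 M.

3.6 × 10^-5 M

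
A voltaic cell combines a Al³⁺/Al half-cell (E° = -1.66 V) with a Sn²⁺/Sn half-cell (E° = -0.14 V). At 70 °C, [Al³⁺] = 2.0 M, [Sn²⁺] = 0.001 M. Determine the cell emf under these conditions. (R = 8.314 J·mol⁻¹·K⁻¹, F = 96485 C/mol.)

The Sn²⁺/Sn couple has the higher reduction potential and acts as the cathode, so E°_cell = -0.14 − (-1.66) = 1.52 V.
Balancing electrons gives n = 6; the reaction quotient is Q = [Al³⁺]^2/[Sn²⁺]^3 = 4 × 10^9.
E = E° − (RT/nF) ln Q = 1.52 − (8.314×343)/(6×96485) × (22.110) = 1.520 − 0.109 = 1.411 V.

1.41 V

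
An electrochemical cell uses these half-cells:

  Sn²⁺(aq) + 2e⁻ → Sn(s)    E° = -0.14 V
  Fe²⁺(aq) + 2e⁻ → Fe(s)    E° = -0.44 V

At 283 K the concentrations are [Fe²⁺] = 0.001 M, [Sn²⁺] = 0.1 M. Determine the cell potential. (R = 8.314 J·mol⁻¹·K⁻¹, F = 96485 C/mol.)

The Sn²⁺/Sn couple has the higher reduction potential and acts as the cathode, so E°_cell = -0.14 − (-0.44) = 0.30 V.
Balancing electrons gives n = 2; the reaction quotient is Q = [Fe²⁺]/[Sn²⁺] = 0.0100.
E = E° − (RT/nF) ln Q = 0.30 − (8.314×283)/(2×96485) × (-4.605) = 0.300 + 0.056 = 0.356 V.

0.356 V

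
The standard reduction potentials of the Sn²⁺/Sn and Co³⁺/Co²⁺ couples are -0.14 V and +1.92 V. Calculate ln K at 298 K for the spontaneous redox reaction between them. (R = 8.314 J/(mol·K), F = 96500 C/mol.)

E°_cell = +1.92 − (-0.14) = 2.06 V, with n = 2 electrons transferred.
At equilibrium E = 0, so the Nernst equation gives ln K = nFE°/RT = (2)(96500)(2.06)/((8.314)(298)) = 160.47.

ln K = 160.5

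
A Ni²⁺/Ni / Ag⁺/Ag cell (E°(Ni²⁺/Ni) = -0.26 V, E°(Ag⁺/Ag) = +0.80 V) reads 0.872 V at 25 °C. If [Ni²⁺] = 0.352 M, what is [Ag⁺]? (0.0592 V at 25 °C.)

4 × 10^-4 M

From the Nernst equation, log Q = n(E° − E)/0.0592 = 2(1.06 − 0.872)/0.0592 = 6.351, so Q = 2.25 × 10^6.
With Q = [Ni²⁺]/[Ag⁺]^2 and the known concentrations, [Ag⁺]^2 in the denominator gives [Ag⁺] = 4 × 10^-4 M.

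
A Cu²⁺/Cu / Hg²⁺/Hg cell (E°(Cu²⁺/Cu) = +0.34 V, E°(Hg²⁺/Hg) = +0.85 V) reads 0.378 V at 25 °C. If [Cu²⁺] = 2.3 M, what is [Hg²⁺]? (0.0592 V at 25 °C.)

From the Nernst equation, log Q = n(E° − E)/0.0592 = 2(0.51 − 0.378)/0.0592 = 4.459, so Q = 2.88 × 10^4.
With Q = [Cu²⁺]/[Hg²⁺] and the known concentrations, [Hg²⁺] in the denominator gives [Hg²⁺] = 8 × 10^-5 M.

8 × 10^-5 M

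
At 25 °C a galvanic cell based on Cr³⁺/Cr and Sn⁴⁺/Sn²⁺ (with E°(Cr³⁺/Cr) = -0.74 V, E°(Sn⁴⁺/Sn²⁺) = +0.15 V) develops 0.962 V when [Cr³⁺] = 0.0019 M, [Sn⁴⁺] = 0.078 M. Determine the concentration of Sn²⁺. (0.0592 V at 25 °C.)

From the Nernst equation, log Q = n(E° − E)/0.0592 = 6(0.89 − 0.962)/0.0592 = -7.297, so Q = 5.04 × 10^-8.
With Q = [Cr³⁺]^2·[Sn²⁺]^3/[Sn⁴⁺]^3 and the known concentrations, [Sn²⁺]^3 in the numerator gives [Sn²⁺] = 0.019 M.

0.019 M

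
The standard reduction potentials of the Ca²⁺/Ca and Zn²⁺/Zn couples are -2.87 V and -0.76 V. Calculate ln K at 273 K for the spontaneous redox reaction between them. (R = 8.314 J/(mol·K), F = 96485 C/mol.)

ln K = 179.4

E°_cell = -0.76 − (-2.87) = 2.11 V, with n = 2 electrons transferred.
At equilibrium E = 0, so the Nernst equation gives ln K = nFE°/RT = (2)(96485)(2.11)/((8.314)(273)) = 179.39.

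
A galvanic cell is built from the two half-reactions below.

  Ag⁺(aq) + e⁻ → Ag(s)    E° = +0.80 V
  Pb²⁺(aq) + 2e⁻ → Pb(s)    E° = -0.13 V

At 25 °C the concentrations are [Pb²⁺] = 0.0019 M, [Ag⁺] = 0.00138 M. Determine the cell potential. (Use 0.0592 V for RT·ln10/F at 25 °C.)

The Ag⁺/Ag couple has the higher reduction potential and acts as the cathode, so E°_cell = +0.80 − (-0.13) = 0.93 V.
Balancing electrons gives n = 2; the reaction quotient is Q = [Pb²⁺]/[Ag⁺]^2 = 998.
At 25 °C, E = E° − (0.0592/n) log Q = 0.93 − (0.0592/2)(2.999) = 0.930 − 0.089 = 0.841 V.

0.841 V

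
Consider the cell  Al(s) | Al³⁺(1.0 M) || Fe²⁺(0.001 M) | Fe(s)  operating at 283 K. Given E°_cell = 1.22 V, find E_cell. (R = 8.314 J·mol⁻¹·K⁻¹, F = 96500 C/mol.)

Balancing electrons gives n = 6; the reaction quotient is Q = [Al³⁺]^2/[Fe²⁺]^3 = 1 × 10^9.
E = E° − (RT/nF) ln Q = 1.22 − (8.314×283)/(6×96500) × (20.723) = 1.220 − 0.084 = 1.136 V.

1.14 V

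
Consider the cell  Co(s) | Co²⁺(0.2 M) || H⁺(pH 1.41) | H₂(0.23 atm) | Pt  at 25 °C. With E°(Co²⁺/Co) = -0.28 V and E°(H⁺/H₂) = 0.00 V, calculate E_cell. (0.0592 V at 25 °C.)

The hydrogen couple is the cathode, so E°_cell = 0.28 V; n = 2.
[H⁺] = 10^(−1.41) = 0.039 M, and Q = [Co²⁺]·P(H₂) / [H⁺]^2 = 30.4.
E = E° − (0.0592/2) log Q = 0.28 − (0.0592/2)(1.483) = 0.236 V.

0.24 V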